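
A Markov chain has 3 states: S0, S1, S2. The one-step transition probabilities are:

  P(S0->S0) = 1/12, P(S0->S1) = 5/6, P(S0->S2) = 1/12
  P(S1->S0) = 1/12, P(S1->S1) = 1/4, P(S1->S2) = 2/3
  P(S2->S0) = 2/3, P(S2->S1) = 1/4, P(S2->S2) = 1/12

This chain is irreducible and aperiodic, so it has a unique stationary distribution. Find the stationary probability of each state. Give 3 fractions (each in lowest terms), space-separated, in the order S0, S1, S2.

Answer: 75/277 113/277 89/277

Derivation:
The stationary distribution satisfies pi = pi * P, i.e.:
  pi_S0 = 1/12*pi_S0 + 1/12*pi_S1 + 2/3*pi_S2
  pi_S1 = 5/6*pi_S0 + 1/4*pi_S1 + 1/4*pi_S2
  pi_S2 = 1/12*pi_S0 + 2/3*pi_S1 + 1/12*pi_S2
with normalization: pi_S0 + pi_S1 + pi_S2 = 1.

Using the first 2 balance equations plus normalization, the linear system A*pi = b is:
  [-11/12, 1/12, 2/3] . pi = 0
  [5/6, -3/4, 1/4] . pi = 0
  [1, 1, 1] . pi = 1

Solving yields:
  pi_S0 = 75/277
  pi_S1 = 113/277
  pi_S2 = 89/277

Verification (pi * P):
  75/277*1/12 + 113/277*1/12 + 89/277*2/3 = 75/277 = pi_S0  (ok)
  75/277*5/6 + 113/277*1/4 + 89/277*1/4 = 113/277 = pi_S1  (ok)
  75/277*1/12 + 113/277*2/3 + 89/277*1/12 = 89/277 = pi_S2  (ok)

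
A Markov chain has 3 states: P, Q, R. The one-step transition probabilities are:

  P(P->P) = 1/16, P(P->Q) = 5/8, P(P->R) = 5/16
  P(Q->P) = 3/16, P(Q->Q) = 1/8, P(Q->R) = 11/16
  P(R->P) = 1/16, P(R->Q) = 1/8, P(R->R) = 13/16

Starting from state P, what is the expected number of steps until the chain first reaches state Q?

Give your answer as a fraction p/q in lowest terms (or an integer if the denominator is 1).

Answer: 16/5

Derivation:
Let h_i = expected steps to first reach Q from state i.
Boundary: h_Q = 0.
First-step equations for the other states:
  h_P = 1 + 1/16*h_P + 5/8*h_Q + 5/16*h_R
  h_R = 1 + 1/16*h_P + 1/8*h_Q + 13/16*h_R

Substituting h_Q = 0 and rearranging gives the linear system (I - Q) h = 1:
  [15/16, -5/16] . (h_P, h_R) = 1
  [-1/16, 3/16] . (h_P, h_R) = 1

Solving yields:
  h_P = 16/5
  h_R = 32/5

Starting state is P, so the expected hitting time is h_P = 16/5.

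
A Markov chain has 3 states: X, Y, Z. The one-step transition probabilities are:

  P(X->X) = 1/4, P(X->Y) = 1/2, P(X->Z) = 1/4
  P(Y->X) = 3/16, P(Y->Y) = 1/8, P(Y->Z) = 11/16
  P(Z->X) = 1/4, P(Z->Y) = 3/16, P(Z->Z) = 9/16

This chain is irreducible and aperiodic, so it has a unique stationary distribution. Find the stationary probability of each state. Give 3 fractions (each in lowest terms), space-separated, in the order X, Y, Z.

The stationary distribution satisfies pi = pi * P, i.e.:
  pi_X = 1/4*pi_X + 3/16*pi_Y + 1/4*pi_Z
  pi_Y = 1/2*pi_X + 1/8*pi_Y + 3/16*pi_Z
  pi_Z = 1/4*pi_X + 11/16*pi_Y + 9/16*pi_Z
with normalization: pi_X + pi_Y + pi_Z = 1.

Using the first 2 balance equations plus normalization, the linear system A*pi = b is:
  [-3/4, 3/16, 1/4] . pi = 0
  [1/2, -7/8, 3/16] . pi = 0
  [1, 1, 1] . pi = 1

Solving yields:
  pi_X = 65/277
  pi_Y = 68/277
  pi_Z = 144/277

Verification (pi * P):
  65/277*1/4 + 68/277*3/16 + 144/277*1/4 = 65/277 = pi_X  (ok)
  65/277*1/2 + 68/277*1/8 + 144/277*3/16 = 68/277 = pi_Y  (ok)
  65/277*1/4 + 68/277*11/16 + 144/277*9/16 = 144/277 = pi_Z  (ok)

Answer: 65/277 68/277 144/277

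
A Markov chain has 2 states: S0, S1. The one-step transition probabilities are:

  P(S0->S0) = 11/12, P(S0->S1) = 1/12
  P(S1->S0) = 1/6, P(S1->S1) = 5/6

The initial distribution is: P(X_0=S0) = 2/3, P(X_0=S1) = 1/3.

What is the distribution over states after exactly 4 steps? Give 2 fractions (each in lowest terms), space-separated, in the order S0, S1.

Propagating the distribution step by step (d_{t+1} = d_t * P):
d_0 = (S0=2/3, S1=1/3)
  d_1[S0] = 2/3*11/12 + 1/3*1/6 = 2/3
  d_1[S1] = 2/3*1/12 + 1/3*5/6 = 1/3
d_1 = (S0=2/3, S1=1/3)
  d_2[S0] = 2/3*11/12 + 1/3*1/6 = 2/3
  d_2[S1] = 2/3*1/12 + 1/3*5/6 = 1/3
d_2 = (S0=2/3, S1=1/3)
  d_3[S0] = 2/3*11/12 + 1/3*1/6 = 2/3
  d_3[S1] = 2/3*1/12 + 1/3*5/6 = 1/3
d_3 = (S0=2/3, S1=1/3)
  d_4[S0] = 2/3*11/12 + 1/3*1/6 = 2/3
  d_4[S1] = 2/3*1/12 + 1/3*5/6 = 1/3
d_4 = (S0=2/3, S1=1/3)

Answer: 2/3 1/3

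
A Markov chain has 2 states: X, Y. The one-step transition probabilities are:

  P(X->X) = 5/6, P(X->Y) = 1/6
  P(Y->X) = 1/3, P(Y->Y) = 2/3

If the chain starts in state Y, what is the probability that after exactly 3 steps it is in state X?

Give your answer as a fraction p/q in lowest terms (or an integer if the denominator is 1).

Computing P^3 by repeated multiplication:
P^1 =
  X: [5/6, 1/6]
  Y: [1/3, 2/3]
P^2 =
  X: [3/4, 1/4]
  Y: [1/2, 1/2]
P^3 =
  X: [17/24, 7/24]
  Y: [7/12, 5/12]

(P^3)[Y -> X] = 7/12

Answer: 7/12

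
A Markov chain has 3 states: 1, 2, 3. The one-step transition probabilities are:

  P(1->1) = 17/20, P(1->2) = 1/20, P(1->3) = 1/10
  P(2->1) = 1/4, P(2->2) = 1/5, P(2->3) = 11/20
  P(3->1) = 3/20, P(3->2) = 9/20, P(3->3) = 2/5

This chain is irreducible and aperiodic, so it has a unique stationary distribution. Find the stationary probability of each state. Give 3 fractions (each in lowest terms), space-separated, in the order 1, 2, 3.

The stationary distribution satisfies pi = pi * P, i.e.:
  pi_1 = 17/20*pi_1 + 1/4*pi_2 + 3/20*pi_3
  pi_2 = 1/20*pi_1 + 1/5*pi_2 + 9/20*pi_3
  pi_3 = 1/10*pi_1 + 11/20*pi_2 + 2/5*pi_3
with normalization: pi_1 + pi_2 + pi_3 = 1.

Using the first 2 balance equations plus normalization, the linear system A*pi = b is:
  [-3/20, 1/4, 3/20] . pi = 0
  [1/20, -4/5, 9/20] . pi = 0
  [1, 1, 1] . pi = 1

Solving yields:
  pi_1 = 93/166
  pi_2 = 15/83
  pi_3 = 43/166

Verification (pi * P):
  93/166*17/20 + 15/83*1/4 + 43/166*3/20 = 93/166 = pi_1  (ok)
  93/166*1/20 + 15/83*1/5 + 43/166*9/20 = 15/83 = pi_2  (ok)
  93/166*1/10 + 15/83*11/20 + 43/166*2/5 = 43/166 = pi_3  (ok)

Answer: 93/166 15/83 43/166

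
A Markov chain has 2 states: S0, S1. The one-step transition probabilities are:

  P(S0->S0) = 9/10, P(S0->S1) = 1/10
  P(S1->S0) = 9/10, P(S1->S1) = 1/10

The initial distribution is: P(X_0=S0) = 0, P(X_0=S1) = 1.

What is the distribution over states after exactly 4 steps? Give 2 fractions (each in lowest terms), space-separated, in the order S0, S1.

Propagating the distribution step by step (d_{t+1} = d_t * P):
d_0 = (S0=0, S1=1)
  d_1[S0] = 0*9/10 + 1*9/10 = 9/10
  d_1[S1] = 0*1/10 + 1*1/10 = 1/10
d_1 = (S0=9/10, S1=1/10)
  d_2[S0] = 9/10*9/10 + 1/10*9/10 = 9/10
  d_2[S1] = 9/10*1/10 + 1/10*1/10 = 1/10
d_2 = (S0=9/10, S1=1/10)
  d_3[S0] = 9/10*9/10 + 1/10*9/10 = 9/10
  d_3[S1] = 9/10*1/10 + 1/10*1/10 = 1/10
d_3 = (S0=9/10, S1=1/10)
  d_4[S0] = 9/10*9/10 + 1/10*9/10 = 9/10
  d_4[S1] = 9/10*1/10 + 1/10*1/10 = 1/10
d_4 = (S0=9/10, S1=1/10)

Answer: 9/10 1/10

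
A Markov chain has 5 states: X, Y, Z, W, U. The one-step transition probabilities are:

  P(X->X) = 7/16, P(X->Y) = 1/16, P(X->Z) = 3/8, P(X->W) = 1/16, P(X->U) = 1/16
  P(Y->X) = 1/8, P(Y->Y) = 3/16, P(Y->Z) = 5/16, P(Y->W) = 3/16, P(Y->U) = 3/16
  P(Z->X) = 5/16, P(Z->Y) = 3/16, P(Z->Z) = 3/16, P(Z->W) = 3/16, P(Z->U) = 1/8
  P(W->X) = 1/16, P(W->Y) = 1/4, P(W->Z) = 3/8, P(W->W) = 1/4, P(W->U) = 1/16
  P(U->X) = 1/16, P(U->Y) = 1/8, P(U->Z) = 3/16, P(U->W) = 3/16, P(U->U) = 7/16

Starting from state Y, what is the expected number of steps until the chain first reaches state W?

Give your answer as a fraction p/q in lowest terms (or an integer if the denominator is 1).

Let h_i = expected steps to first reach W from state i.
Boundary: h_W = 0.
First-step equations for the other states:
  h_X = 1 + 7/16*h_X + 1/16*h_Y + 3/8*h_Z + 1/16*h_W + 1/16*h_U
  h_Y = 1 + 1/8*h_X + 3/16*h_Y + 5/16*h_Z + 3/16*h_W + 3/16*h_U
  h_Z = 1 + 5/16*h_X + 3/16*h_Y + 3/16*h_Z + 3/16*h_W + 1/8*h_U
  h_U = 1 + 1/16*h_X + 1/8*h_Y + 3/16*h_Z + 3/16*h_W + 7/16*h_U

Substituting h_W = 0 and rearranging gives the linear system (I - Q) h = 1:
  [9/16, -1/16, -3/8, -1/16] . (h_X, h_Y, h_Z, h_U) = 1
  [-1/8, 13/16, -5/16, -3/16] . (h_X, h_Y, h_Z, h_U) = 1
  [-5/16, -3/16, 13/16, -1/8] . (h_X, h_Y, h_Z, h_U) = 1
  [-1/16, -1/8, -3/16, 9/16] . (h_X, h_Y, h_Z, h_U) = 1

Solving yields:
  h_X = 43152/5725
  h_Y = 36304/5725
  h_Z = 37488/5725
  h_U = 35536/5725

Starting state is Y, so the expected hitting time is h_Y = 36304/5725.

Answer: 36304/5725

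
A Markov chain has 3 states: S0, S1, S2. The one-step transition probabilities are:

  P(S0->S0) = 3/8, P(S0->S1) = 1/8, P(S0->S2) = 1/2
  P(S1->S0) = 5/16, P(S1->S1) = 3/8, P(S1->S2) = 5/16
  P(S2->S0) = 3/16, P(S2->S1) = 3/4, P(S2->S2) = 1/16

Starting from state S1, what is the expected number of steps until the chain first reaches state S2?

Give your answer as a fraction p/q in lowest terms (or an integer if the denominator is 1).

Answer: 8/3

Derivation:
Let h_i = expected steps to first reach S2 from state i.
Boundary: h_S2 = 0.
First-step equations for the other states:
  h_S0 = 1 + 3/8*h_S0 + 1/8*h_S1 + 1/2*h_S2
  h_S1 = 1 + 5/16*h_S0 + 3/8*h_S1 + 5/16*h_S2

Substituting h_S2 = 0 and rearranging gives the linear system (I - Q) h = 1:
  [5/8, -1/8] . (h_S0, h_S1) = 1
  [-5/16, 5/8] . (h_S0, h_S1) = 1

Solving yields:
  h_S0 = 32/15
  h_S1 = 8/3

Starting state is S1, so the expected hitting time is h_S1 = 8/3.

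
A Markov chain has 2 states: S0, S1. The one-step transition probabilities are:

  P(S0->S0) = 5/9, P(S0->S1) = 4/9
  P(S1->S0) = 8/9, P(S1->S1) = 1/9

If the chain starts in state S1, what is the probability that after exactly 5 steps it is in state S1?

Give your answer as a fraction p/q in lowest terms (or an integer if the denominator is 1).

Answer: 241/729

Derivation:
Computing P^5 by repeated multiplication:
P^1 =
  S0: [5/9, 4/9]
  S1: [8/9, 1/9]
P^2 =
  S0: [19/27, 8/27]
  S1: [16/27, 11/27]
P^3 =
  S0: [53/81, 28/81]
  S1: [56/81, 25/81]
P^4 =
  S0: [163/243, 80/243]
  S1: [160/243, 83/243]
P^5 =
  S0: [485/729, 244/729]
  S1: [488/729, 241/729]

(P^5)[S1 -> S1] = 241/729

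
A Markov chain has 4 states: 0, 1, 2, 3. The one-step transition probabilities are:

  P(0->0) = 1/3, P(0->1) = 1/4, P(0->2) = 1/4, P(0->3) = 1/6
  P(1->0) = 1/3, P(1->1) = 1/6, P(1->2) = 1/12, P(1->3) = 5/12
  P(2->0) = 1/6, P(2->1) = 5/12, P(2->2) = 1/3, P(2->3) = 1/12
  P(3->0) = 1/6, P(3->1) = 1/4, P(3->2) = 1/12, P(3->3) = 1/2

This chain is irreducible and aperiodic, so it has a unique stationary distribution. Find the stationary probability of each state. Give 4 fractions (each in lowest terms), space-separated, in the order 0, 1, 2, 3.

The stationary distribution satisfies pi = pi * P, i.e.:
  pi_0 = 1/3*pi_0 + 1/3*pi_1 + 1/6*pi_2 + 1/6*pi_3
  pi_1 = 1/4*pi_0 + 1/6*pi_1 + 5/12*pi_2 + 1/4*pi_3
  pi_2 = 1/4*pi_0 + 1/12*pi_1 + 1/3*pi_2 + 1/12*pi_3
  pi_3 = 1/6*pi_0 + 5/12*pi_1 + 1/12*pi_2 + 1/2*pi_3
with normalization: pi_0 + pi_1 + pi_2 + pi_3 = 1.

Using the first 3 balance equations plus normalization, the linear system A*pi = b is:
  [-2/3, 1/3, 1/6, 1/6] . pi = 0
  [1/4, -5/6, 5/12, 1/4] . pi = 0
  [1/4, 1/12, -2/3, 1/12] . pi = 0
  [1, 1, 1, 1] . pi = 1

Solving yields:
  pi_0 = 146/581
  pi_1 = 149/581
  pi_2 = 97/581
  pi_3 = 27/83

Verification (pi * P):
  146/581*1/3 + 149/581*1/3 + 97/581*1/6 + 27/83*1/6 = 146/581 = pi_0  (ok)
  146/581*1/4 + 149/581*1/6 + 97/581*5/12 + 27/83*1/4 = 149/581 = pi_1  (ok)
  146/581*1/4 + 149/581*1/12 + 97/581*1/3 + 27/83*1/12 = 97/581 = pi_2  (ok)
  146/581*1/6 + 149/581*5/12 + 97/581*1/12 + 27/83*1/2 = 27/83 = pi_3  (ok)

Answer: 146/581 149/581 97/581 27/83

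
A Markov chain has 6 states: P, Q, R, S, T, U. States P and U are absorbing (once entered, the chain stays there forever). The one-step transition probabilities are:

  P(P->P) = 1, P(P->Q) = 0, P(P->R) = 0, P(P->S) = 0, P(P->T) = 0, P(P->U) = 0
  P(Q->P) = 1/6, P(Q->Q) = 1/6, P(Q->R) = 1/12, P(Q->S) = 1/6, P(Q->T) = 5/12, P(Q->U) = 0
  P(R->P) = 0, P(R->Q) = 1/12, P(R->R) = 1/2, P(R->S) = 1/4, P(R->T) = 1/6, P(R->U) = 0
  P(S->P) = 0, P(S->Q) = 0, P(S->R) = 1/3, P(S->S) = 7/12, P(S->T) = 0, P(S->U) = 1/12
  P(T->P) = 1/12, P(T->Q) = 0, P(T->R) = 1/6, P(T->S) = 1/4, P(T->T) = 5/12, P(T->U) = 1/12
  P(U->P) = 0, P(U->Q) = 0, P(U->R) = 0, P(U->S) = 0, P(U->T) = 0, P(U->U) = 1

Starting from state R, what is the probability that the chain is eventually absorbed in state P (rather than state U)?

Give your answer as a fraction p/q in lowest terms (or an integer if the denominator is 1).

Let a_i = P(absorbed in P | start in state i).
Boundary conditions: a_P = 1, a_U = 0.
For each transient state i, a_i = sum_j P(i->j) * a_j:
  a_Q = 1/6*a_P + 1/6*a_Q + 1/12*a_R + 1/6*a_S + 5/12*a_T + 0*a_U
  a_R = 0*a_P + 1/12*a_Q + 1/2*a_R + 1/4*a_S + 1/6*a_T + 0*a_U
  a_S = 0*a_P + 0*a_Q + 1/3*a_R + 7/12*a_S + 0*a_T + 1/12*a_U
  a_T = 1/12*a_P + 0*a_Q + 1/6*a_R + 1/4*a_S + 5/12*a_T + 1/12*a_U

Substituting a_P = 1 and a_U = 0, rearrange to (I - Q) a = r where r[i] = P(i -> P):
  [5/6, -1/12, -1/6, -5/12] . (a_Q, a_R, a_S, a_T) = 1/6
  [-1/12, 1/2, -1/4, -1/6] . (a_Q, a_R, a_S, a_T) = 0
  [0, -1/3, 5/12, 0] . (a_Q, a_R, a_S, a_T) = 0
  [0, -1/6, -1/4, 7/12] . (a_Q, a_R, a_S, a_T) = 1/12

Solving yields:
  a_Q = 280/619
  a_R = 195/619
  a_S = 156/619
  a_T = 211/619

Starting state is R, so the absorption probability is a_R = 195/619.

Answer: 195/619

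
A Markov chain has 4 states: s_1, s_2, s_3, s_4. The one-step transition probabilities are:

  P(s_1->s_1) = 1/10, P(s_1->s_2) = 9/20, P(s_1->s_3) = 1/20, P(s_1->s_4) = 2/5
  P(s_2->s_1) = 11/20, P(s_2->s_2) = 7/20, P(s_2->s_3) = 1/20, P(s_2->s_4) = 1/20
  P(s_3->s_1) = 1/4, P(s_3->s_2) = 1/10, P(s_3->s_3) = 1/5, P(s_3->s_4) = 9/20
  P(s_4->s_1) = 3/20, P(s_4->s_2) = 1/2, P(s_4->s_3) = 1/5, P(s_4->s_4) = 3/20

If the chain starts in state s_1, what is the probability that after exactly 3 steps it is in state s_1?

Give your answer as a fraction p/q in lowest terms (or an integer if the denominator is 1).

Computing P^3 by repeated multiplication:
P^1 =
  s_1: [1/10, 9/20, 1/20, 2/5]
  s_2: [11/20, 7/20, 1/20, 1/20]
  s_3: [1/4, 1/10, 1/5, 9/20]
  s_4: [3/20, 1/2, 1/5, 3/20]
P^2 =
  s_1: [33/100, 163/400, 47/400, 29/200]
  s_2: [107/400, 2/5, 13/200, 107/400]
  s_3: [79/400, 157/400, 59/400, 21/80]
  s_4: [29/80, 27/80, 41/400, 79/400]
P^3 =
  s_1: [1233/4000, 3003/8000, 143/1600, 227/1000]
  s_2: [97/320, 641/1600, 799/8000, 1571/8000]
  s_3: [499/1600, 1489/4000, 223/2000, 327/1600]
  s_4: [2217/8000, 1561/4000, 19/200, 1901/8000]

(P^3)[s_1 -> s_1] = 1233/4000

Answer: 1233/4000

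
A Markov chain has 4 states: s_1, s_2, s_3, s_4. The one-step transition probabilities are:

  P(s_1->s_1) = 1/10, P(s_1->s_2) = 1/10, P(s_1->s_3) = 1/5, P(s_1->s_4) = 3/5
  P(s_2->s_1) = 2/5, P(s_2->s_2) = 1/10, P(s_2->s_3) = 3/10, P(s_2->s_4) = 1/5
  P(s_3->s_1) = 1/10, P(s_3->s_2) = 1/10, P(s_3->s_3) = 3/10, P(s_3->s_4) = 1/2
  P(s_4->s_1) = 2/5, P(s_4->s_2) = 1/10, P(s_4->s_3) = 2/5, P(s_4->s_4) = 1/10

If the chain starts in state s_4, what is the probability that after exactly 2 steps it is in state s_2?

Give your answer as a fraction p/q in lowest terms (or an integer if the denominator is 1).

Answer: 1/10

Derivation:
Computing P^2 by repeated multiplication:
P^1 =
  s_1: [1/10, 1/10, 1/5, 3/5]
  s_2: [2/5, 1/10, 3/10, 1/5]
  s_3: [1/10, 1/10, 3/10, 1/2]
  s_4: [2/5, 1/10, 2/5, 1/10]
P^2 =
  s_1: [31/100, 1/10, 7/20, 6/25]
  s_2: [19/100, 1/10, 7/25, 43/100]
  s_3: [7/25, 1/10, 17/50, 7/25]
  s_4: [4/25, 1/10, 27/100, 47/100]

(P^2)[s_4 -> s_2] = 1/10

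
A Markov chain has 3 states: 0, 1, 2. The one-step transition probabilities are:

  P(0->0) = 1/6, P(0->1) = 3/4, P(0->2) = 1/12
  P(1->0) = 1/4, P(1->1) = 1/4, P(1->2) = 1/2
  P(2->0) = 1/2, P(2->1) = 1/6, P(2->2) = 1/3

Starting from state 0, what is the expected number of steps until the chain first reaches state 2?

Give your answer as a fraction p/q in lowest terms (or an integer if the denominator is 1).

Let h_i = expected steps to first reach 2 from state i.
Boundary: h_2 = 0.
First-step equations for the other states:
  h_0 = 1 + 1/6*h_0 + 3/4*h_1 + 1/12*h_2
  h_1 = 1 + 1/4*h_0 + 1/4*h_1 + 1/2*h_2

Substituting h_2 = 0 and rearranging gives the linear system (I - Q) h = 1:
  [5/6, -3/4] . (h_0, h_1) = 1
  [-1/4, 3/4] . (h_0, h_1) = 1

Solving yields:
  h_0 = 24/7
  h_1 = 52/21

Starting state is 0, so the expected hitting time is h_0 = 24/7.

Answer: 24/7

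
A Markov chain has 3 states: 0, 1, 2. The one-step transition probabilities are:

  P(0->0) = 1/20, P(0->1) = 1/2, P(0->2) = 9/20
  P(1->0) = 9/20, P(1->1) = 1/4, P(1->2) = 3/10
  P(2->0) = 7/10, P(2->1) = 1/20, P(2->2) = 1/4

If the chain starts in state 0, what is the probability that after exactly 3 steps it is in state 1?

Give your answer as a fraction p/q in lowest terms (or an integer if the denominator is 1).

Answer: 2629/8000

Derivation:
Computing P^3 by repeated multiplication:
P^1 =
  0: [1/20, 1/2, 9/20]
  1: [9/20, 1/4, 3/10]
  2: [7/10, 1/20, 1/4]
P^2 =
  0: [217/400, 69/400, 57/200]
  1: [69/200, 121/400, 141/400]
  2: [93/400, 3/8, 157/400]
P^3 =
  0: [1217/4000, 2629/8000, 2937/8000]
  1: [3201/8000, 1063/4000, 2673/8000]
  2: [3641/8000, 1837/8000, 1261/4000]

(P^3)[0 -> 1] = 2629/8000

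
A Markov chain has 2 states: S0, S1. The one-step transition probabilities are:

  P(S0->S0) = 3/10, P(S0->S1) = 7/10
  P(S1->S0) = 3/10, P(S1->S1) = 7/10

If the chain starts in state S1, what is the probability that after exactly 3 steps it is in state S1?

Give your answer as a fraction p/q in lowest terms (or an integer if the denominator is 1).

Answer: 7/10

Derivation:
Computing P^3 by repeated multiplication:
P^1 =
  S0: [3/10, 7/10]
  S1: [3/10, 7/10]
P^2 =
  S0: [3/10, 7/10]
  S1: [3/10, 7/10]
P^3 =
  S0: [3/10, 7/10]
  S1: [3/10, 7/10]

(P^3)[S1 -> S1] = 7/10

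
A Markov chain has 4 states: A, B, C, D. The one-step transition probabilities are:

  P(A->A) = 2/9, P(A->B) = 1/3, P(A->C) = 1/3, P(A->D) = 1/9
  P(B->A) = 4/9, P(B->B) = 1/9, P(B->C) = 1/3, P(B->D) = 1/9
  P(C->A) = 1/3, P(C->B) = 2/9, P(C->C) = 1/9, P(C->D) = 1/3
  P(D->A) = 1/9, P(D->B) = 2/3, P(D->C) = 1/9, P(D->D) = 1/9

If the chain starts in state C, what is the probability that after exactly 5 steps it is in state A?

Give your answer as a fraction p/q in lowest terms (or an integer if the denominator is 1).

Answer: 17552/59049

Derivation:
Computing P^5 by repeated multiplication:
P^1 =
  A: [2/9, 1/3, 1/3, 1/9]
  B: [4/9, 1/9, 1/3, 1/9]
  C: [1/3, 2/9, 1/9, 1/3]
  D: [1/9, 2/3, 1/9, 1/9]
P^2 =
  A: [26/81, 7/27, 19/81, 5/27]
  B: [22/81, 25/81, 19/81, 5/27]
  C: [20/81, 31/81, 19/81, 11/81]
  D: [10/27, 17/81, 23/81, 11/81]
P^3 =
  A: [208/729, 227/729, 175/729, 119/729]
  B: [8/27, 73/243, 175/729, 119/729]
  C: [232/729, 65/243, 61/243, 119/729]
  D: [208/729, 73/243, 175/729, 127/729]
P^4 =
  A: [656/2187, 1915/6561, 533/2187, 1079/6561]
  B: [1952/6561, 1931/6561, 533/2187, 1079/6561]
  C: [1912/6561, 73/243, 1583/6561, 365/2187]
  D: [8/27, 1955/6561, 1583/6561, 1079/6561]
P^5 =
  A: [5824/19683, 17491/59049, 14327/59049, 3253/19683]
  B: [17504/59049, 17459/59049, 14327/59049, 3253/19683]
  C: [17552/59049, 17443/59049, 14327/59049, 9727/59049]
  D: [17536/59049, 5809/19683, 14359/59049, 9727/59049]

(P^5)[C -> A] = 17552/59049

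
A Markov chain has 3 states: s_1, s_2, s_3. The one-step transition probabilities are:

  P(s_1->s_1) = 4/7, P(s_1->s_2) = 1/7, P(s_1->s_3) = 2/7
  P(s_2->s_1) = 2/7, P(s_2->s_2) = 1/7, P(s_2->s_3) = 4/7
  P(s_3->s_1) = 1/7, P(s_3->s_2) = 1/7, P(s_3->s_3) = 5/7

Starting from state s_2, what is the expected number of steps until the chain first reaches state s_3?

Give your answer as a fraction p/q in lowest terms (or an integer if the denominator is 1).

Let h_i = expected steps to first reach s_3 from state i.
Boundary: h_s_3 = 0.
First-step equations for the other states:
  h_s_1 = 1 + 4/7*h_s_1 + 1/7*h_s_2 + 2/7*h_s_3
  h_s_2 = 1 + 2/7*h_s_1 + 1/7*h_s_2 + 4/7*h_s_3

Substituting h_s_3 = 0 and rearranging gives the linear system (I - Q) h = 1:
  [3/7, -1/7] . (h_s_1, h_s_2) = 1
  [-2/7, 6/7] . (h_s_1, h_s_2) = 1

Solving yields:
  h_s_1 = 49/16
  h_s_2 = 35/16

Starting state is s_2, so the expected hitting time is h_s_2 = 35/16.

Answer: 35/16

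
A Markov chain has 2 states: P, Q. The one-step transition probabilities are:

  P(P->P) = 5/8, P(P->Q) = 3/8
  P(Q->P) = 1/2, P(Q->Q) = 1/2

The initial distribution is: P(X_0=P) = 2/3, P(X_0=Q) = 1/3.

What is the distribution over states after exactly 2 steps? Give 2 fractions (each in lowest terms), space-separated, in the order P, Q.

Propagating the distribution step by step (d_{t+1} = d_t * P):
d_0 = (P=2/3, Q=1/3)
  d_1[P] = 2/3*5/8 + 1/3*1/2 = 7/12
  d_1[Q] = 2/3*3/8 + 1/3*1/2 = 5/12
d_1 = (P=7/12, Q=5/12)
  d_2[P] = 7/12*5/8 + 5/12*1/2 = 55/96
  d_2[Q] = 7/12*3/8 + 5/12*1/2 = 41/96
d_2 = (P=55/96, Q=41/96)

Answer: 55/96 41/96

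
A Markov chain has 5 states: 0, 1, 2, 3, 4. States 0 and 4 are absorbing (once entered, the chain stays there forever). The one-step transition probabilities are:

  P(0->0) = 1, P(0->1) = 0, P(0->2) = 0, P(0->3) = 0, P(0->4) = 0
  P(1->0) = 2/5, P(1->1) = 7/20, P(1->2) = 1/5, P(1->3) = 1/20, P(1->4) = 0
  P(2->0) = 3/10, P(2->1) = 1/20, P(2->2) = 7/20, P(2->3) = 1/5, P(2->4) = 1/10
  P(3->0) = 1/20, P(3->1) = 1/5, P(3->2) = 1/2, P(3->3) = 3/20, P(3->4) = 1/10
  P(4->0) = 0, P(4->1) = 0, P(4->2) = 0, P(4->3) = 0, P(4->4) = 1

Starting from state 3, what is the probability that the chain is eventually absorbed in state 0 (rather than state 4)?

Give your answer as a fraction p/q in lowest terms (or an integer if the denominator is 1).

Let a_i = P(absorbed in 0 | start in state i).
Boundary conditions: a_0 = 1, a_4 = 0.
For each transient state i, a_i = sum_j P(i->j) * a_j:
  a_1 = 2/5*a_0 + 7/20*a_1 + 1/5*a_2 + 1/20*a_3 + 0*a_4
  a_2 = 3/10*a_0 + 1/20*a_1 + 7/20*a_2 + 1/5*a_3 + 1/10*a_4
  a_3 = 1/20*a_0 + 1/5*a_1 + 1/2*a_2 + 3/20*a_3 + 1/10*a_4

Substituting a_0 = 1 and a_4 = 0, rearrange to (I - Q) a = r where r[i] = P(i -> 0):
  [13/20, -1/5, -1/20] . (a_1, a_2, a_3) = 2/5
  [-1/20, 13/20, -1/5] . (a_1, a_2, a_3) = 3/10
  [-1/5, -1/2, 17/20] . (a_1, a_2, a_3) = 1/20

Solving yields:
  a_1 = 1945/2159
  a_2 = 1619/2159
  a_3 = 1537/2159

Starting state is 3, so the absorption probability is a_3 = 1537/2159.

Answer: 1537/2159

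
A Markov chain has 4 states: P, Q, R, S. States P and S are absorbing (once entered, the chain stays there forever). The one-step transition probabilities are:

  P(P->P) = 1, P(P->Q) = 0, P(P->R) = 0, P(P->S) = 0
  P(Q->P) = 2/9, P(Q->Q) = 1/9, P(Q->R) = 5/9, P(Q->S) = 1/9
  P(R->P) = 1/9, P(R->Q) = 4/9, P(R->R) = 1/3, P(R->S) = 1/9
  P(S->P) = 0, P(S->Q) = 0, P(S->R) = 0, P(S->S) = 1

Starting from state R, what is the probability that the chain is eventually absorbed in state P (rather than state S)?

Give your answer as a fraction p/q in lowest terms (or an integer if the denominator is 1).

Answer: 4/7

Derivation:
Let a_i = P(absorbed in P | start in state i).
Boundary conditions: a_P = 1, a_S = 0.
For each transient state i, a_i = sum_j P(i->j) * a_j:
  a_Q = 2/9*a_P + 1/9*a_Q + 5/9*a_R + 1/9*a_S
  a_R = 1/9*a_P + 4/9*a_Q + 1/3*a_R + 1/9*a_S

Substituting a_P = 1 and a_S = 0, rearrange to (I - Q) a = r where r[i] = P(i -> P):
  [8/9, -5/9] . (a_Q, a_R) = 2/9
  [-4/9, 2/3] . (a_Q, a_R) = 1/9

Solving yields:
  a_Q = 17/28
  a_R = 4/7

Starting state is R, so the absorption probability is a_R = 4/7.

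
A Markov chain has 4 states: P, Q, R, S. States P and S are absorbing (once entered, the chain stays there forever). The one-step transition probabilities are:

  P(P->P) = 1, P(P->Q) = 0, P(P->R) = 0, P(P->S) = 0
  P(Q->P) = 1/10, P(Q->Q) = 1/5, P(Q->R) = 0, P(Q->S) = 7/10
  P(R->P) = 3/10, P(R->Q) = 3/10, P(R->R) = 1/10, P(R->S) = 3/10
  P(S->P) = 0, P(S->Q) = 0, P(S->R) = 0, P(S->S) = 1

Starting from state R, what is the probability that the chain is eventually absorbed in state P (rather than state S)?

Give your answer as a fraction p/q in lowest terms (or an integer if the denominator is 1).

Answer: 3/8

Derivation:
Let a_i = P(absorbed in P | start in state i).
Boundary conditions: a_P = 1, a_S = 0.
For each transient state i, a_i = sum_j P(i->j) * a_j:
  a_Q = 1/10*a_P + 1/5*a_Q + 0*a_R + 7/10*a_S
  a_R = 3/10*a_P + 3/10*a_Q + 1/10*a_R + 3/10*a_S

Substituting a_P = 1 and a_S = 0, rearrange to (I - Q) a = r where r[i] = P(i -> P):
  [4/5, 0] . (a_Q, a_R) = 1/10
  [-3/10, 9/10] . (a_Q, a_R) = 3/10

Solving yields:
  a_Q = 1/8
  a_R = 3/8

Starting state is R, so the absorption probability is a_R = 3/8.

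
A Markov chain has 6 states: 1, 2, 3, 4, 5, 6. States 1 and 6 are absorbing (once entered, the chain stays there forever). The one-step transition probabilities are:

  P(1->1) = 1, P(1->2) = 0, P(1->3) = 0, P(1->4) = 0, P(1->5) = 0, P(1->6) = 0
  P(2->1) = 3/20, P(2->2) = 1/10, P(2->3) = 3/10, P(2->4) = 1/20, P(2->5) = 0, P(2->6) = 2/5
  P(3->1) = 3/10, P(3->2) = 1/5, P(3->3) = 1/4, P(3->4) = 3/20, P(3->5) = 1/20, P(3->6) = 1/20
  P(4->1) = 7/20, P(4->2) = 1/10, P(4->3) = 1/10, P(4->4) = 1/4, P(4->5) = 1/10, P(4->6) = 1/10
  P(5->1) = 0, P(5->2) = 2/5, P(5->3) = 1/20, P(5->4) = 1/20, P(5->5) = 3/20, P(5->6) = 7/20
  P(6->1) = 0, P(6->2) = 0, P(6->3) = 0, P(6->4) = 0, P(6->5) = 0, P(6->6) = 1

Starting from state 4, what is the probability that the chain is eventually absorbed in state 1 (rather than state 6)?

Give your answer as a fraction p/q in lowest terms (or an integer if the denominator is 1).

Answer: 4653/7181

Derivation:
Let a_i = P(absorbed in 1 | start in state i).
Boundary conditions: a_1 = 1, a_6 = 0.
For each transient state i, a_i = sum_j P(i->j) * a_j:
  a_2 = 3/20*a_1 + 1/10*a_2 + 3/10*a_3 + 1/20*a_4 + 0*a_5 + 2/5*a_6
  a_3 = 3/10*a_1 + 1/5*a_2 + 1/4*a_3 + 3/20*a_4 + 1/20*a_5 + 1/20*a_6
  a_4 = 7/20*a_1 + 1/10*a_2 + 1/10*a_3 + 1/4*a_4 + 1/10*a_5 + 1/10*a_6
  a_5 = 0*a_1 + 2/5*a_2 + 1/20*a_3 + 1/20*a_4 + 3/20*a_5 + 7/20*a_6

Substituting a_1 = 1 and a_6 = 0, rearrange to (I - Q) a = r where r[i] = P(i -> 1):
  [9/10, -3/10, -1/20, 0] . (a_2, a_3, a_4, a_5) = 3/20
  [-1/5, 3/4, -3/20, -1/20] . (a_2, a_3, a_4, a_5) = 3/10
  [-1/10, -1/10, 3/4, -1/10] . (a_2, a_3, a_4, a_5) = 7/20
  [-2/5, -1/20, -1/20, 17/20] . (a_2, a_3, a_4, a_5) = 0

Solving yields:
  a_2 = 3037/7181
  a_3 = 4745/7181
  a_4 = 4653/7181
  a_5 = 1982/7181

Starting state is 4, so the absorption probability is a_4 = 4653/7181.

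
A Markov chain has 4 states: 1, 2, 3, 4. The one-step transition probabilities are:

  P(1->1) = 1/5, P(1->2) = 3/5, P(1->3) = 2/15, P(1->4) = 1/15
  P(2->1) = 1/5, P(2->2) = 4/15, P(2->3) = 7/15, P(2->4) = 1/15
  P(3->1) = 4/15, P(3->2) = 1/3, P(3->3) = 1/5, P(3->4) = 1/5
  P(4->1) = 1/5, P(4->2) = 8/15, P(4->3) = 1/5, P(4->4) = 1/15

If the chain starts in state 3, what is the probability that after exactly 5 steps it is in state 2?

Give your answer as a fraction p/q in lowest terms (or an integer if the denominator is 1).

Answer: 58849/151875

Derivation:
Computing P^5 by repeated multiplication:
P^1 =
  1: [1/5, 3/5, 2/15, 1/15]
  2: [1/5, 4/15, 7/15, 1/15]
  3: [4/15, 1/3, 1/5, 1/5]
  4: [1/5, 8/15, 1/5, 1/15]
P^2 =
  1: [47/225, 9/25, 26/75, 19/225]
  2: [52/225, 86/225, 58/225, 29/225]
  3: [16/75, 19/45, 61/225, 7/75]
  4: [16/75, 82/225, 74/225, 7/75]
P^3 =
  1: [251/1125, 1289/3375, 952/3375, 127/1125]
  2: [733/3375, 1334/3375, 967/3375, 341/3375]
  3: [736/3375, 257/675, 1007/3375, 347/3375]
  4: [749/3375, 1298/3375, 191/675, 373/3375]
P^4 =
  1: [11077/50625, 19741/50625, 14528/50625, 5279/50625]
  2: [11092/50625, 19496/50625, 14728/50625, 5309/50625]
  3: [11132/50625, 29/75, 4843/16875, 5389/50625]
  4: [2216/10125, 2188/5625, 4856/16875, 1057/10125]
P^5 =
  1: [166403/759375, 97843/253125, 24418/84375, 79681/759375]
  2: [166603/759375, 293924/759375, 218767/759375, 80081/759375]
  3: [55468/253125, 58849/151875, 219043/759375, 26561/253125]
  4: [55481/253125, 293608/759375, 219563/759375, 26587/253125]

(P^5)[3 -> 2] = 58849/151875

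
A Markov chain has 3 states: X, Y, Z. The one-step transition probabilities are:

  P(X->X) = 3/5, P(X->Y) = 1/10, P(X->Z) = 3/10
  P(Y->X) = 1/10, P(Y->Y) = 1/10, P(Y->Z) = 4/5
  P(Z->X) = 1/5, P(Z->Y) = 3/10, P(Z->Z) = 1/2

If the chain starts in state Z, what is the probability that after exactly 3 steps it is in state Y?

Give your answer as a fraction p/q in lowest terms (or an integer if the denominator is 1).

Computing P^3 by repeated multiplication:
P^1 =
  X: [3/5, 1/10, 3/10]
  Y: [1/10, 1/10, 4/5]
  Z: [1/5, 3/10, 1/2]
P^2 =
  X: [43/100, 4/25, 41/100]
  Y: [23/100, 13/50, 51/100]
  Z: [1/4, 1/5, 11/20]
P^3 =
  X: [89/250, 91/500, 231/500]
  Y: [133/500, 101/500, 133/250]
  Z: [7/25, 21/100, 51/100]

(P^3)[Z -> Y] = 21/100

Answer: 21/100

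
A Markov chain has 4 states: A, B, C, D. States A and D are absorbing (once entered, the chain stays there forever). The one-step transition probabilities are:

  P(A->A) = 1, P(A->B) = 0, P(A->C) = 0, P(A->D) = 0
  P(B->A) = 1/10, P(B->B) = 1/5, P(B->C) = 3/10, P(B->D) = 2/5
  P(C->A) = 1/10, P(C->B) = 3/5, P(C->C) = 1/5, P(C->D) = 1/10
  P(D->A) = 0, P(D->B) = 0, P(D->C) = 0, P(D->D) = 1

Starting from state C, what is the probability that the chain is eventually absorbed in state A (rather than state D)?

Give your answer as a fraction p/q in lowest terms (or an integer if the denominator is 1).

Let a_i = P(absorbed in A | start in state i).
Boundary conditions: a_A = 1, a_D = 0.
For each transient state i, a_i = sum_j P(i->j) * a_j:
  a_B = 1/10*a_A + 1/5*a_B + 3/10*a_C + 2/5*a_D
  a_C = 1/10*a_A + 3/5*a_B + 1/5*a_C + 1/10*a_D

Substituting a_A = 1 and a_D = 0, rearrange to (I - Q) a = r where r[i] = P(i -> A):
  [4/5, -3/10] . (a_B, a_C) = 1/10
  [-3/5, 4/5] . (a_B, a_C) = 1/10

Solving yields:
  a_B = 11/46
  a_C = 7/23

Starting state is C, so the absorption probability is a_C = 7/23.

Answer: 7/23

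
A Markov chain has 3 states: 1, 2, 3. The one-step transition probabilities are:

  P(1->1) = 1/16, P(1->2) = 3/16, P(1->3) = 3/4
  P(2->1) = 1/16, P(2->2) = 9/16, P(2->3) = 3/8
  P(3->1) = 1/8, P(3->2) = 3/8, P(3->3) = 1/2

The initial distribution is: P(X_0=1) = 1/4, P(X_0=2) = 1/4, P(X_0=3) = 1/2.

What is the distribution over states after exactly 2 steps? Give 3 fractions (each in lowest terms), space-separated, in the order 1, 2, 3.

Propagating the distribution step by step (d_{t+1} = d_t * P):
d_0 = (1=1/4, 2=1/4, 3=1/2)
  d_1[1] = 1/4*1/16 + 1/4*1/16 + 1/2*1/8 = 3/32
  d_1[2] = 1/4*3/16 + 1/4*9/16 + 1/2*3/8 = 3/8
  d_1[3] = 1/4*3/4 + 1/4*3/8 + 1/2*1/2 = 17/32
d_1 = (1=3/32, 2=3/8, 3=17/32)
  d_2[1] = 3/32*1/16 + 3/8*1/16 + 17/32*1/8 = 49/512
  d_2[2] = 3/32*3/16 + 3/8*9/16 + 17/32*3/8 = 219/512
  d_2[3] = 3/32*3/4 + 3/8*3/8 + 17/32*1/2 = 61/128
d_2 = (1=49/512, 2=219/512, 3=61/128)

Answer: 49/512 219/512 61/128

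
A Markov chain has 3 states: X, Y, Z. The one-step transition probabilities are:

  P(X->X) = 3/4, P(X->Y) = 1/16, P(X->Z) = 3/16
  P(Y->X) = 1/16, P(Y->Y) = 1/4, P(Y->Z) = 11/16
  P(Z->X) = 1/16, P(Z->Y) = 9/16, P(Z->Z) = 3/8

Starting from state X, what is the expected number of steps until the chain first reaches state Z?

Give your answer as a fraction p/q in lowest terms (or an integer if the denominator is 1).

Let h_i = expected steps to first reach Z from state i.
Boundary: h_Z = 0.
First-step equations for the other states:
  h_X = 1 + 3/4*h_X + 1/16*h_Y + 3/16*h_Z
  h_Y = 1 + 1/16*h_X + 1/4*h_Y + 11/16*h_Z

Substituting h_Z = 0 and rearranging gives the linear system (I - Q) h = 1:
  [1/4, -1/16] . (h_X, h_Y) = 1
  [-1/16, 3/4] . (h_X, h_Y) = 1

Solving yields:
  h_X = 208/47
  h_Y = 80/47

Starting state is X, so the expected hitting time is h_X = 208/47.

Answer: 208/47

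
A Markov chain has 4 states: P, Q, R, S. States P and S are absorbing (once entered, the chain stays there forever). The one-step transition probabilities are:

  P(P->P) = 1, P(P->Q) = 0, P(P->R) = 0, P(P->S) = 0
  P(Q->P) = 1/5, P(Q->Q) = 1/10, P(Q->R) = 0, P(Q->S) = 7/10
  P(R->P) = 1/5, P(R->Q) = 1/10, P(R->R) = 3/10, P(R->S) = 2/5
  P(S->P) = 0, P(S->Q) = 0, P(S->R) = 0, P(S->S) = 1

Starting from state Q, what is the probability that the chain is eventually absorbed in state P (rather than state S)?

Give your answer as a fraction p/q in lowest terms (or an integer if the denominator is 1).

Answer: 2/9

Derivation:
Let a_i = P(absorbed in P | start in state i).
Boundary conditions: a_P = 1, a_S = 0.
For each transient state i, a_i = sum_j P(i->j) * a_j:
  a_Q = 1/5*a_P + 1/10*a_Q + 0*a_R + 7/10*a_S
  a_R = 1/5*a_P + 1/10*a_Q + 3/10*a_R + 2/5*a_S

Substituting a_P = 1 and a_S = 0, rearrange to (I - Q) a = r where r[i] = P(i -> P):
  [9/10, 0] . (a_Q, a_R) = 1/5
  [-1/10, 7/10] . (a_Q, a_R) = 1/5

Solving yields:
  a_Q = 2/9
  a_R = 20/63

Starting state is Q, so the absorption probability is a_Q = 2/9.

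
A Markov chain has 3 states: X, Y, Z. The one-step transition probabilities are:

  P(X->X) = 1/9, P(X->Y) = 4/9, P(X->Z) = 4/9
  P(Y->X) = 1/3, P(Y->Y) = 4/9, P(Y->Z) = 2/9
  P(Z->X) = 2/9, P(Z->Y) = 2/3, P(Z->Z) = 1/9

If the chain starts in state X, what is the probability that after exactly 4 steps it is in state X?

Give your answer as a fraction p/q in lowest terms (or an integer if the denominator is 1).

Computing P^4 by repeated multiplication:
P^1 =
  X: [1/9, 4/9, 4/9]
  Y: [1/3, 4/9, 2/9]
  Z: [2/9, 2/3, 1/9]
P^2 =
  X: [7/27, 44/81, 16/81]
  Y: [19/81, 40/81, 22/81]
  Z: [22/81, 38/81, 7/27]
P^3 =
  X: [185/729, 356/729, 188/729]
  Y: [61/243, 368/729, 178/729]
  Z: [178/729, 122/243, 185/729]
P^4 =
  X: [181/729, 3292/6561, 1640/6561]
  Y: [1643/6561, 3272/6561, 1646/6561]
  Z: [1646/6561, 3286/6561, 181/729]

(P^4)[X -> X] = 181/729

Answer: 181/729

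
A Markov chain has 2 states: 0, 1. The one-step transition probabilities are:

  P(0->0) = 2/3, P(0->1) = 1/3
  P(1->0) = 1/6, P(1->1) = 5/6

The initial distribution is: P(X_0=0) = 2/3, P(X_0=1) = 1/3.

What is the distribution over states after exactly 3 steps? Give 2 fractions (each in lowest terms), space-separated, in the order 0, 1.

Answer: 3/8 5/8

Derivation:
Propagating the distribution step by step (d_{t+1} = d_t * P):
d_0 = (0=2/3, 1=1/3)
  d_1[0] = 2/3*2/3 + 1/3*1/6 = 1/2
  d_1[1] = 2/3*1/3 + 1/3*5/6 = 1/2
d_1 = (0=1/2, 1=1/2)
  d_2[0] = 1/2*2/3 + 1/2*1/6 = 5/12
  d_2[1] = 1/2*1/3 + 1/2*5/6 = 7/12
d_2 = (0=5/12, 1=7/12)
  d_3[0] = 5/12*2/3 + 7/12*1/6 = 3/8
  d_3[1] = 5/12*1/3 + 7/12*5/6 = 5/8
d_3 = (0=3/8, 1=5/8)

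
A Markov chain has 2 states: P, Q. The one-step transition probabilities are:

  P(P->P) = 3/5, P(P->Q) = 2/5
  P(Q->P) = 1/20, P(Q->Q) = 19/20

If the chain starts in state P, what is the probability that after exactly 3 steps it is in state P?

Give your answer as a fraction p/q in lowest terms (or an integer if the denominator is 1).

Answer: 259/1000

Derivation:
Computing P^3 by repeated multiplication:
P^1 =
  P: [3/5, 2/5]
  Q: [1/20, 19/20]
P^2 =
  P: [19/50, 31/50]
  Q: [31/400, 369/400]
P^3 =
  P: [259/1000, 741/1000]
  Q: [741/8000, 7259/8000]

(P^3)[P -> P] = 259/1000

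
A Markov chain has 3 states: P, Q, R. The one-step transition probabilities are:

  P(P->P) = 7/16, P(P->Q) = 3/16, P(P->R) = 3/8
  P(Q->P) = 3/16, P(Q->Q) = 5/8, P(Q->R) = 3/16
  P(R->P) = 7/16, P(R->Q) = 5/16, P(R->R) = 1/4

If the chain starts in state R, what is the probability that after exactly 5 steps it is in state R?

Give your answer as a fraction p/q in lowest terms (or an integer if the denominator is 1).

Computing P^5 by repeated multiplication:
P^1 =
  P: [7/16, 3/16, 3/8]
  Q: [3/16, 5/8, 3/16]
  R: [7/16, 5/16, 1/4]
P^2 =
  P: [25/64, 81/256, 75/256]
  Q: [9/32, 31/64, 15/64]
  R: [23/64, 91/256, 73/256]
P^3 =
  P: [367/1024, 1485/4096, 1143/4096]
  Q: [81/256, 439/1024, 261/1024]
  R: [357/1024, 1551/4096, 1117/4096]
P^4 =
  P: [5683/16384, 24969/65536, 17835/65536]
  Q: [1353/4096, 6667/16384, 4305/16384]
  R: [5617/16384, 25379/65536, 17689/65536]
P^5 =
  P: [89719/262144, 407061/1048576, 282639/1048576]
  Q: [22005/65536, 104431/262144, 69693/262144]
  R: [89309/262144, 409639/1048576, 281701/1048576]

(P^5)[R -> R] = 281701/1048576

Answer: 281701/1048576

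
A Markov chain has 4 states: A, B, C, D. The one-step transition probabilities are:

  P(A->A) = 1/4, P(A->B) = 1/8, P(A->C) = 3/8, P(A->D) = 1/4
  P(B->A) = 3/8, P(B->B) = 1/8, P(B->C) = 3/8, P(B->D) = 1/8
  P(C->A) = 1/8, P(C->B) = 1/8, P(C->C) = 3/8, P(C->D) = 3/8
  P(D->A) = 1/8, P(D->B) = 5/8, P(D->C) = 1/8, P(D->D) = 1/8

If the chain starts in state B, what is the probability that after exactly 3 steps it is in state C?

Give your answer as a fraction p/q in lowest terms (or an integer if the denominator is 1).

Answer: 79/256

Derivation:
Computing P^3 by repeated multiplication:
P^1 =
  A: [1/4, 1/8, 3/8, 1/4]
  B: [3/8, 1/8, 3/8, 1/8]
  C: [1/8, 1/8, 3/8, 3/8]
  D: [1/8, 5/8, 1/8, 1/8]
P^2 =
  A: [3/16, 1/4, 5/16, 1/4]
  B: [13/64, 3/16, 11/32, 17/64]
  C: [11/64, 5/16, 9/32, 15/64]
  D: [19/64, 3/16, 11/32, 11/64]
P^3 =
  A: [27/128, 1/4, 5/16, 29/128]
  B: [101/512, 33/128, 79/256, 121/512]
  C: [115/512, 31/128, 81/256, 111/512]
  D: [107/512, 27/128, 85/256, 127/512]

(P^3)[B -> C] = 79/256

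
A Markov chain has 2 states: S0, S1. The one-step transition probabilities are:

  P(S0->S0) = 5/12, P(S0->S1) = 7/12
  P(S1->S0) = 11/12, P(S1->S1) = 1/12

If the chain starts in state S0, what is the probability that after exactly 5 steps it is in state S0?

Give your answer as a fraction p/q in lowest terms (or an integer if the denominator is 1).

Computing P^5 by repeated multiplication:
P^1 =
  S0: [5/12, 7/12]
  S1: [11/12, 1/12]
P^2 =
  S0: [17/24, 7/24]
  S1: [11/24, 13/24]
P^3 =
  S0: [9/16, 7/16]
  S1: [11/16, 5/16]
P^4 =
  S0: [61/96, 35/96]
  S1: [55/96, 41/96]
P^5 =
  S0: [115/192, 77/192]
  S1: [121/192, 71/192]

(P^5)[S0 -> S0] = 115/192

Answer: 115/192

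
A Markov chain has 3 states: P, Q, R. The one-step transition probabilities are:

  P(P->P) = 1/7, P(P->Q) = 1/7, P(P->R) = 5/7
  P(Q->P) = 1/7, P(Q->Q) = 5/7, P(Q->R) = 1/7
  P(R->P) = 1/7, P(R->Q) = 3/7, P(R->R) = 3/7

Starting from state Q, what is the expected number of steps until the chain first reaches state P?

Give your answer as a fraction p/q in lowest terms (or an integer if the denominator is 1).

Answer: 7

Derivation:
Let h_i = expected steps to first reach P from state i.
Boundary: h_P = 0.
First-step equations for the other states:
  h_Q = 1 + 1/7*h_P + 5/7*h_Q + 1/7*h_R
  h_R = 1 + 1/7*h_P + 3/7*h_Q + 3/7*h_R

Substituting h_P = 0 and rearranging gives the linear system (I - Q) h = 1:
  [2/7, -1/7] . (h_Q, h_R) = 1
  [-3/7, 4/7] . (h_Q, h_R) = 1

Solving yields:
  h_Q = 7
  h_R = 7

Starting state is Q, so the expected hitting time is h_Q = 7.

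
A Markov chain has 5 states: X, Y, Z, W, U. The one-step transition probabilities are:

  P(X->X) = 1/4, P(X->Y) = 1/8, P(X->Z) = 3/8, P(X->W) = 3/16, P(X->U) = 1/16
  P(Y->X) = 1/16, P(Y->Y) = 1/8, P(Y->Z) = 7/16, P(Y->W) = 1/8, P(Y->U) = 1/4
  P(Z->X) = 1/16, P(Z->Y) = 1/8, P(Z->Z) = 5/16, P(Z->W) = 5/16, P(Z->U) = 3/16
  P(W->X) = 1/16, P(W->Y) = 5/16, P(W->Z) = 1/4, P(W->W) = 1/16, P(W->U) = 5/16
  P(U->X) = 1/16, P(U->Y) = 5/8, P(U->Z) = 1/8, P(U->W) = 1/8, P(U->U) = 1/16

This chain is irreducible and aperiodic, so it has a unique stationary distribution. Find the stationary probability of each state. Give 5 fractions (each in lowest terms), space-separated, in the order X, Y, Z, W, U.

The stationary distribution satisfies pi = pi * P, i.e.:
  pi_X = 1/4*pi_X + 1/16*pi_Y + 1/16*pi_Z + 1/16*pi_W + 1/16*pi_U
  pi_Y = 1/8*pi_X + 1/8*pi_Y + 1/8*pi_Z + 5/16*pi_W + 5/8*pi_U
  pi_Z = 3/8*pi_X + 7/16*pi_Y + 5/16*pi_Z + 1/4*pi_W + 1/8*pi_U
  pi_W = 3/16*pi_X + 1/8*pi_Y + 5/16*pi_Z + 1/16*pi_W + 1/8*pi_U
  pi_U = 1/16*pi_X + 1/4*pi_Y + 3/16*pi_Z + 5/16*pi_W + 1/16*pi_U
with normalization: pi_X + pi_Y + pi_Z + pi_W + pi_U = 1.

Using the first 4 balance equations plus normalization, the linear system A*pi = b is:
  [-3/4, 1/16, 1/16, 1/16, 1/16] . pi = 0
  [1/8, -7/8, 1/8, 5/16, 5/8] . pi = 0
  [3/8, 7/16, -11/16, 1/4, 1/8] . pi = 0
  [3/16, 1/8, 5/16, -15/16, 1/8] . pi = 0
  [1, 1, 1, 1, 1] . pi = 1

Solving yields:
  pi_X = 1/13
  pi_Y = 1501/5915
  pi_Z = 1787/5915
  pi_W = 1038/5915
  pi_U = 162/845

Verification (pi * P):
  1/13*1/4 + 1501/5915*1/16 + 1787/5915*1/16 + 1038/5915*1/16 + 162/845*1/16 = 1/13 = pi_X  (ok)
  1/13*1/8 + 1501/5915*1/8 + 1787/5915*1/8 + 1038/5915*5/16 + 162/845*5/8 = 1501/5915 = pi_Y  (ok)
  1/13*3/8 + 1501/5915*7/16 + 1787/5915*5/16 + 1038/5915*1/4 + 162/845*1/8 = 1787/5915 = pi_Z  (ok)
  1/13*3/16 + 1501/5915*1/8 + 1787/5915*5/16 + 1038/5915*1/16 + 162/845*1/8 = 1038/5915 = pi_W  (ok)
  1/13*1/16 + 1501/5915*1/4 + 1787/5915*3/16 + 1038/5915*5/16 + 162/845*1/16 = 162/845 = pi_U  (ok)

Answer: 1/13 1501/5915 1787/5915 1038/5915 162/845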